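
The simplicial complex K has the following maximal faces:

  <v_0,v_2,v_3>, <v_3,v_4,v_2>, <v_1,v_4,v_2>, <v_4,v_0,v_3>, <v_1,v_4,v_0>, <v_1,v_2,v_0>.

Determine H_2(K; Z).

H_2 = Z.

We work with the vertex ordering v_0 < v_1 < v_2 < v_3 < v_4. The simplices of K, each written with vertices in increasing order, are:

  0-simplices (5): [v_0], [v_1], [v_2], [v_3], [v_4]
  1-simplices (9): [v_0,v_1], [v_0,v_2], [v_0,v_3], [v_0,v_4], [v_1,v_2], [v_1,v_4], [v_2,v_3], [v_2,v_4], [v_3,v_4]
  2-simplices (6): [v_0,v_1,v_2], [v_0,v_1,v_4], [v_0,v_2,v_3], [v_0,v_3,v_4], [v_1,v_2,v_4], [v_2,v_3,v_4]

so the chain groups are C_0 ≅ Z^5, C_1 ≅ Z^9, C_2 ≅ Z^6.

∂_1: C_1 → C_0 sends each edge [p,q] (with p < q) to q − p. For instance
  ∂[v_2,v_3] = [v_3] − [v_2].
The 5×9 boundary matrix has rank 4 and Smith normal form diag(1,1,1,1).

The boundary map ∂_2: C_2 → C_1 sends each 2-simplex [p,q,r] to [q,r] − [p,r] + [p,q]. For instance
  ∂[v_0,v_1,v_2] = [v_1,v_2] − [v_0,v_2] + [v_0,v_1],
  ∂[v_1,v_2,v_4] = [v_2,v_4] − [v_1,v_4] + [v_1,v_2].
The 9×6 boundary matrix has rank 5 and Smith normal form diag(1,1,1,1,1).

Computing H_k = (kernel of ∂_k) / (image of ∂_{k+1}):

  H_2: rank ker ∂_2 − rank ∂_3 = (6 − 5) − 0 = 1, and there is no ∂_3, so H_2 = Z.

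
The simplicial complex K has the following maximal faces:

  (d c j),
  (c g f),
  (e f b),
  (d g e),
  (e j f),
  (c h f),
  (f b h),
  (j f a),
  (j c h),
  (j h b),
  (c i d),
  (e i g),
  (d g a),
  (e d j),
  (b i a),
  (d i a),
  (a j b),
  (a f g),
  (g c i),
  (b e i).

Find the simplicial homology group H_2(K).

H_2 = 0.

We work with the vertex ordering a < b < c < d < e < f < g < h < i < j. The simplices of K, each written with vertices in increasing order, are:

  0-simplices (10): a, b, c, d, e, f, g, h, i, j
  1-simplices (30): ab, ad, af, ag, ai, aj, be, bf, bh, bi, bj, cd, cf, cg, ch, ci, cj, de, dg, di, dj, ef, eg, ei, ej, fg, fh, fj, gi, hj
  2-simplices (20): abi, abj, adg, adi, afg, afj, bef, bei, bfh, bhj, cdi, cdj, cfg, cfh, cgi, chj, deg, dej, efj, egi

Hence C_0 ≅ Z^10, C_1 ≅ Z^30, C_2 ≅ Z^20.

The boundary map ∂_1: C_1 → C_0 is given by ∂[p,q] = [q] − [p]. For instance
  ∂ci = i − c.
The 10×30 boundary matrix has rank 9 and Smith normal form diag(1,1,1,1,1,1,1,1,1).

Boundary ∂_2: C_2 → C_1 sends each 2-simplex [p,q,r] to [q,r] − [p,r] + [p,q]. For instance
  ∂afj = fj − aj + af,
  ∂cdi = di − ci + cd.
As a 30×20 matrix over Z this has rank 20, with invariant factors (1,1,1,1,1,1,1,1,1,1,1,1,1,1,1,1,1,1,1,2).

Reading off H_k = ker ∂_k / im ∂_{k+1}:

  H_2: rank ker ∂_2 − rank ∂_3 = (20 − 20) − 0 = 0, and there is no ∂_3, so H_2 ≅ 0.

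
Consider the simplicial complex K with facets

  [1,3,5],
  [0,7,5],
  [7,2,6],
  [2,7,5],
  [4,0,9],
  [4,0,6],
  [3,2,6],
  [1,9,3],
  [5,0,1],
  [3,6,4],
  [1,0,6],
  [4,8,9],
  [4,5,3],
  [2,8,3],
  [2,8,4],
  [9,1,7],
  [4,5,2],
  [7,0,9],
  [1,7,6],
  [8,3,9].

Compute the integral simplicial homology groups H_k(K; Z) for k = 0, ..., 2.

K has 10 vertices, 30 edges, 20 triangles.
rank ∂_0 = 0, rank ∂_1 = 9 ⇒ b_0 = 10 − 0 − 9 = 1; all invariant factors of ∂_1 are 1 so no torsion. So H_0 ≅ Z.
rank ∂_1 = 9, rank ∂_2 = 20 ⇒ b_1 = 30 − 9 − 20 = 1; ∂_2 has invariant factor(s) [2] giving torsion. So H_1 ≅ Z ⊕ Z/2.
rank ∂_2 = 20, rank ∂_3 = 0 ⇒ b_2 = 20 − 20 − 0 = 0. So H_2 ≅ 0.

H_0 = Z,  H_1 = Z ⊕ Z/2,  H_2 = 0.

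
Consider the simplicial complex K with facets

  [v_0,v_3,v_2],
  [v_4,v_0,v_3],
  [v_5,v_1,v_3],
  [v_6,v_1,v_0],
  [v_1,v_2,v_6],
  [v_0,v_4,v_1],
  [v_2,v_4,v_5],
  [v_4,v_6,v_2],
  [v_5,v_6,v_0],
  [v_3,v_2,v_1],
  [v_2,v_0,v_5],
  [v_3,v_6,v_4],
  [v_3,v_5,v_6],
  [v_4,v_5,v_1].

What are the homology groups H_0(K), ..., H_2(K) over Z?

H_0 = Z,  H_1 = Z^2,  H_2 = Z.

K has 7 vertices, 21 edges, 14 triangles.
rank ∂_0 = 0, rank ∂_1 = 6 ⇒ b_0 = 7 − 0 − 6 = 1; all invariant factors of ∂_1 are 1 so no torsion. So H_0 = Z.
rank ∂_1 = 6, rank ∂_2 = 13 ⇒ b_1 = 21 − 6 − 13 = 2; all invariant factors of ∂_2 are 1 so no torsion. So H_1 = Z^2.
rank ∂_2 = 13, rank ∂_3 = 0 ⇒ b_2 = 14 − 13 − 0 = 1. So H_2 = Z.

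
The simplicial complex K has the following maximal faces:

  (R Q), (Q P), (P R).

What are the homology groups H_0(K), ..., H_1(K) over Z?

H_0 = Z,  H_1 = Z.

We work with the vertex ordering P < Q < R. The simplices of K, each written with vertices in increasing order, are:

  0-simplices (3): P, Q, R
  1-simplices (3): PQ, PR, QR

giving chain groups C_0 ≅ Z^3, C_1 ≅ Z^3.

Boundary ∂_1: C_1 → C_0 maps an edge to its endpoints' difference, ∂[p,q] = q − p.
This gives a 3×3 integer matrix of rank 2; reducing to Smith normal form yields diagonal entries (1,1).

Reading off H_k = ker ∂_k / im ∂_{k+1}:

  H_0: rank C_0 − rank ∂_1 = 3 − 2 = 1, and the invariant factors of ∂_1 are all 1, so H_0 = Z.
  H_1: rank ker ∂_1 − rank ∂_2 = (3 − 2) − 0 = 1, and there is no ∂_2, so H_1 = Z.

As a check, the Euler characteristic is 3 − 3 = 0, which agrees with 1 − 1 = 0.
(K is a triangulation of the circle S^1.)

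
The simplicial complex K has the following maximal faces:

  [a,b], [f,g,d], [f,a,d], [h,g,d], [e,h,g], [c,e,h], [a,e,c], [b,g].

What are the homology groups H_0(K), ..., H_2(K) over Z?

Take the total order a < b < c < d < e < f < g < h on the vertex set. Then K (dimension 2) consists of the simplices:

  0-simplices (8): a, b, c, d, e, f, g, h
  1-simplices (15): ab, ac, ad, ae, af, bg, ce, ch, df, dg, dh, eg, eh, fg, gh
  2-simplices (6): ace, adf, ceh, dfg, dgh, egh

Hence C_0 ≅ Z^8, C_1 ≅ Z^15, C_2 ≅ Z^6.

The boundary map ∂_1: C_1 → C_0 sends each edge [p,q] (with p < q) to q − p. For instance
  ∂ac = c − a.
As a 8×15 matrix over Z this has rank 7, with invariant factors (1,1,1,1,1,1,1).

Boundary ∂_2: C_2 → C_1 sends each 2-simplex [p,q,r] to [q,r] − [p,r] + [p,q]. For instance
  ∂adf = df − af + ad,
  ∂dgh = gh − dh + dg.
This gives a 15×6 integer matrix of rank 6; reducing to Smith normal form yields diagonal entries (1,1,1,1,1,1).

Reading off H_k = ker ∂_k / im ∂_{k+1}:

  H_0: rank C_0 − rank ∂_1 = 8 − 7 = 1, and the invariant factors of ∂_1 are all 1, so H_0 = Z.
  H_1: rank ker ∂_1 − rank ∂_2 = (15 − 7) − 6 = 2, and the invariant factors of ∂_2 are all 1, so H_1 = Z^2.
  H_2: rank ker ∂_2 − rank ∂_3 = (6 − 6) − 0 = 0, and there is no ∂_3, so H_2 = 0.

H_0 ≅ Z,  H_1 ≅ Z^2,  H_2 = 0.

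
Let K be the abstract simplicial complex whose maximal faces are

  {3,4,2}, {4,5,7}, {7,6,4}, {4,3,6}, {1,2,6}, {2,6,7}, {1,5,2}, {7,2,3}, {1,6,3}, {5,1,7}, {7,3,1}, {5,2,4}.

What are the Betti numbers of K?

Take the total order 1 < 2 < 3 < 4 < 5 < 6 < 7 on the vertex set. Then K (dimension 2) consists of the simplices:

  0-simplices (7): [1], [2], [3], [4], [5], [6], [7]
  1-simplices (18): [1,2], [1,3], [1,5], [1,6], [1,7], [2,3], [2,4], [2,5], [2,6], [2,7], [3,4], [3,6], [3,7], [4,5], [4,6], [4,7], [5,7], [6,7]
  2-simplices (12): [1,2,5], [1,2,6], [1,3,6], [1,3,7], [1,5,7], [2,3,4], [2,3,7], [2,4,5], [2,6,7], [3,4,6], [4,5,7], [4,6,7]

giving chain groups C_0 ≅ Z^7, C_1 ≅ Z^18, C_2 ≅ Z^12.

The boundary map ∂_1: C_1 → C_0 sends each edge [p,q] (with p < q) to q − p. For instance
  ∂[3,7] = [7] − [3].
The 7×18 boundary matrix has rank 6 and Smith normal form diag(1,1,1,1,1,1).

Boundary ∂_2: C_2 → C_1 sends each 2-simplex [p,q,r] to [q,r] − [p,r] + [p,q]. For instance
  ∂[1,3,7] = [3,7] − [1,7] + [1,3],
  ∂[2,3,7] = [3,7] − [2,7] + [2,3].
The resulting 18×12 matrix has rank 12, and its Smith normal form has invariant factors (1,1,1,1,1,1,1,1,1,1,1,2).

From H_k ≅ ker(∂_k) / im(∂_{k+1}) we obtain:

  H_0: rank C_0 − rank ∂_1 = 7 − 6 = 1, and the invariant factors of ∂_1 are all 1, so H_0 ≅ Z.
  H_1: rank ker ∂_1 − rank ∂_2 = (18 − 6) − 12 = 0, and ∂_2 has invariant factor 2 > 1, so H_1 ≅ Z/2Z.
  H_2: rank ker ∂_2 − rank ∂_3 = (12 − 12) − 0 = 0, and there is no ∂_3, so H_2 ≅ 0.

Hence the Betti numbers are b_0 = 1, b_1 = 0, b_2 = 0.

b_0 = 1, b_1 = 0, b_2 = 0.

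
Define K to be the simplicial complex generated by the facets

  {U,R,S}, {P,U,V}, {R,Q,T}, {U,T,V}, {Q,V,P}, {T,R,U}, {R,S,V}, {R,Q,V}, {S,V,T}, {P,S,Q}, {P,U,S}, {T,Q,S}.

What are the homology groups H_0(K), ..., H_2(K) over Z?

H_0 ≅ Z,  H_1 ≅ Z/2,  H_2 = 0.

Take the total order P < Q < R < S < T < U < V on the vertex set. Then K (dimension 2) consists of the simplices:

  0-simplices (7): P, Q, R, S, T, U, V
  1-simplices (18): PQ, PS, PU, PV, QR, QS, QT, QV, RS, RT, RU, RV, ST, SU, SV, TU, TV, UV
  2-simplices (12): PQS, PQV, PSU, PUV, QRT, QRV, QST, RSU, RSV, RTU, STV, TUV

giving chain groups C_0 ≅ Z^7, C_1 ≅ Z^18, C_2 ≅ Z^12.

∂_1: C_1 → C_0 sends each edge [p,q] (with p < q) to q − p. For instance
  ∂TU = U − T.
The 7×18 boundary matrix has rank 6 and Smith normal form diag(1,1,1,1,1,1).

The boundary map ∂_2: C_2 → C_1 sends each 2-simplex [p,q,r] to [q,r] − [p,r] + [p,q]. For instance
  ∂QRV = RV − QV + QR,
  ∂PSU = SU − PU + PS.
This gives a 18×12 integer matrix of rank 12; reducing to Smith normal form yields diagonal entries (1,1,1,1,1,1,1,1,1,1,1,2).

Now H_k = ker ∂_k / im ∂_{k+1}, so:

  H_0: rank C_0 − rank ∂_1 = 7 − 6 = 1, and the invariant factors of ∂_1 are all 1, so H_0 = Z.
  H_1: rank ker ∂_1 − rank ∂_2 = (18 − 6) − 12 = 0, and ∂_2 has invariant factor 2 > 1, so H_1 = Z/2.
  H_2: rank ker ∂_2 − rank ∂_3 = (12 − 12) − 0 = 0, and there is no ∂_3, so H_2 = 0.

(K is a triangulation of the real projective plane RP^2.)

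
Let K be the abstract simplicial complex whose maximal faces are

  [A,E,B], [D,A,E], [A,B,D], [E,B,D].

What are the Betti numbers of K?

b_0 = 1, b_1 = 0, b_2 = 1.

We work with the vertex ordering A < B < D < E. The simplices of K, each written with vertices in increasing order, are:

  0-simplices (4): A, B, D, E
  1-simplices (6): AB, AD, AE, BD, BE, DE
  2-simplices (4): ABD, ABE, ADE, BDE

so the chain groups are C_0 ≅ Z^4, C_1 ≅ Z^6, C_2 ≅ Z^4.

The boundary map ∂_1: C_1 → C_0 maps an edge to its endpoints' difference, ∂[p,q] = q − p.
This gives a 4×6 integer matrix of rank 3; reducing to Smith normal form yields diagonal entries (1,1,1).

Boundary ∂_2: C_2 → C_1 maps a triangle to the signed sum of its edges. For instance
  ∂BDE = DE − BE + BD,
  ∂ABE = BE − AE + AB.
The 6×4 boundary matrix has rank 3 and Smith normal form diag(1,1,1).

Now H_k = ker ∂_k / im ∂_{k+1}, so:

  H_0: rank C_0 − rank ∂_1 = 4 − 3 = 1, and the invariant factors of ∂_1 are all 1, so H_0 = Z.
  H_1: rank ker ∂_1 − rank ∂_2 = (6 − 3) − 3 = 0, and the invariant factors of ∂_2 are all 1, so H_1 = 0.
  H_2: rank ker ∂_2 − rank ∂_3 = (4 − 3) − 0 = 1, and there is no ∂_3, so H_2 = Z.

Hence the Betti numbers are b_0 = 1, b_1 = 0, b_2 = 1.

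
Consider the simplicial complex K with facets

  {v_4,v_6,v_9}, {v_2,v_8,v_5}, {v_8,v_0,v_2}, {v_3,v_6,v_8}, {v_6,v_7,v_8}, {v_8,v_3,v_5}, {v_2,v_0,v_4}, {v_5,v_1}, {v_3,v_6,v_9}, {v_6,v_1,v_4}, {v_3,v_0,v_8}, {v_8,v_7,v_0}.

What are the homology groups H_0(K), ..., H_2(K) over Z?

Order the vertices as v_0 < v_1 < v_2 < v_3 < v_4 < v_5 < v_6 < v_7 < v_8 < v_9. Listing each simplex with vertices in this order, K has dimension 2 with simplices:

  0-simplices (10): [v_0], [v_1], [v_2], [v_3], [v_4], [v_5], [v_6], [v_7], [v_8], [v_9]
  1-simplices (22): (22 of them)
  2-simplices (11): (11 of them)

giving chain groups C_0 ≅ Z^10, C_1 ≅ Z^22, C_2 ≅ Z^11.

The boundary map ∂_1: C_1 → C_0 sends each edge [p,q] (with p < q) to q − p.
As a 10×22 matrix over Z this has rank 9, with invariant factors (1,1,1,1,1,1,1,1,1).

∂_2: C_2 → C_1 maps a triangle to the signed sum of its edges. For instance
  ∂[v_0,v_7,v_8] = [v_7,v_8] − [v_0,v_8] + [v_0,v_7],
  ∂[v_0,v_2,v_8] = [v_2,v_8] − [v_0,v_8] + [v_0,v_2].
As a 22×11 matrix over Z this has rank 11, with invariant factors (1,1,1,1,1,1,1,1,1,1,1).

Computing H_k = (kernel of ∂_k) / (image of ∂_{k+1}):

  H_0: rank C_0 − rank ∂_1 = 10 − 9 = 1, and the invariant factors of ∂_1 are all 1, so H_0 = Z.
  H_1: rank ker ∂_1 − rank ∂_2 = (22 − 9) − 11 = 2, and the invariant factors of ∂_2 are all 1, so H_1 = Z^2.
  H_2: rank ker ∂_2 − rank ∂_3 = (11 − 11) − 0 = 0, and there is no ∂_3, so H_2 = 0.

H_0 = Z,  H_1 = Z^2,  H_2 = 0.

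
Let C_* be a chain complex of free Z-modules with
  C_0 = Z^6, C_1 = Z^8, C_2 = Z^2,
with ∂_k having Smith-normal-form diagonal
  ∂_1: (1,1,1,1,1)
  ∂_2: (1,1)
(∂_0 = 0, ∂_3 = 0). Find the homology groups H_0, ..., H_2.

H_0: b_0 = 6 − 0 − 5 = 1; torsion from ∂_1 factors > 1: none. So H_0 ≅ Z.
H_1: b_1 = 8 − 5 − 2 = 1; torsion from ∂_2 factors > 1: none. So H_1 ≅ Z.
H_2: b_2 = 2 − 2 − 0 = 0; torsion from ∂_3 factors > 1: none. So H_2 ≅ 0.

H_0 ≅ Z,  H_1 ≅ Z,  H_2 = 0.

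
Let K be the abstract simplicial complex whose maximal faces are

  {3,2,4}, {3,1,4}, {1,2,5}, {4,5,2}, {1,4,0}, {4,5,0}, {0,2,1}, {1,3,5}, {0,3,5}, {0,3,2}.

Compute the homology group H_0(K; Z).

Order the vertices as 0 < 1 < 2 < 3 < 4 < 5. Listing each simplex with vertices in this order, K has dimension 2 with simplices:

  0-simplices (6): [0], [1], [2], [3], [4], [5]
  1-simplices (15): [0,1], [0,2], [0,3], [0,4], [0,5], [1,2], [1,3], [1,4], [1,5], [2,3], [2,4], [2,5], [3,4], [3,5], [4,5]
  2-simplices (10): [0,1,2], [0,1,4], [0,2,3], [0,3,5], [0,4,5], [1,2,5], [1,3,4], [1,3,5], [2,3,4], [2,4,5]

Hence C_0 ≅ Z^6, C_1 ≅ Z^15, C_2 ≅ Z^10.

Boundary ∂_1: C_1 → C_0 is given by ∂[p,q] = [q] − [p].
As a 6×15 matrix over Z this has rank 5, with invariant factors (1,1,1,1,1).

∂_2: C_2 → C_1 acts by ∂[p,q,r] = [q,r] − [p,r] + [p,q]. For instance
  ∂[0,4,5] = [4,5] − [0,5] + [0,4],
  ∂[2,4,5] = [4,5] − [2,5] + [2,4].
As a 15×10 matrix over Z this has rank 10, with invariant factors (1,1,1,1,1,1,1,1,1,2).

Reading off H_k = ker ∂_k / im ∂_{k+1}:

  H_0: rank C_0 − rank ∂_1 = 6 − 5 = 1, and the invariant factors of ∂_1 are all 1, so H_0 ≅ Z.

H_0 = Z.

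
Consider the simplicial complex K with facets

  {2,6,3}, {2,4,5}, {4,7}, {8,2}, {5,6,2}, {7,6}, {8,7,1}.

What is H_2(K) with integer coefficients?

H_2 ≅ 0.

Fix the vertex order 1 < 2 < 3 < 4 < 5 < 6 < 7 < 8 and write every simplex with vertices in increasing order. Then dim K = 2 and the simplices of K are:

  0-simplices (8): [1], [2], [3], [4], [5], [6], [7], [8]
  1-simplices (13): [1,7], [1,8], [2,3], [2,4], [2,5], [2,6], [2,8], [3,6], [4,5], [4,7], [5,6], [6,7], [7,8]
  2-simplices (4): [1,7,8], [2,3,6], [2,4,5], [2,5,6]

so the chain groups are C_0 ≅ Z^8, C_1 ≅ Z^13, C_2 ≅ Z^4.

The boundary map ∂_1: C_1 → C_0 maps an edge to its endpoints' difference, ∂[p,q] = q − p.
As a 8×13 matrix over Z this has rank 7, with invariant factors (1,1,1,1,1,1,1).

∂_2: C_2 → C_1 acts by ∂[p,q,r] = [q,r] − [p,r] + [p,q]. For instance
  ∂[2,5,6] = [5,6] − [2,6] + [2,5],
  ∂[2,4,5] = [4,5] − [2,5] + [2,4].
The 13×4 boundary matrix has rank 4 and Smith normal form diag(1,1,1,1).

From H_k ≅ ker(∂_k) / im(∂_{k+1}) we obtain:

  H_2: rank ker ∂_2 − rank ∂_3 = (4 − 4) − 0 = 0, and there is no ∂_3, so H_2 = 0.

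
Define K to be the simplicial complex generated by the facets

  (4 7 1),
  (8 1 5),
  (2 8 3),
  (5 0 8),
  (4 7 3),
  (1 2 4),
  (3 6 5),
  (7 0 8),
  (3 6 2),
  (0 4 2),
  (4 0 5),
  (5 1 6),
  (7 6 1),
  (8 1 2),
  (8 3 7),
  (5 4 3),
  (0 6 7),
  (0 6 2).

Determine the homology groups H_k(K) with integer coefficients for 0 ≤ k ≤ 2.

H_0 = Z,  H_1 = Z^2,  H_2 = Z.

Take the total order 0 < 1 < 2 < 3 < 4 < 5 < 6 < 7 < 8 on the vertex set. Then K (dimension 2) consists of the simplices:

  0-simplices (9): [0], [1], [2], [3], [4], [5], [6], [7], [8]
  1-simplices (27): (27 of them)
  2-simplices (18): [0,2,4], [0,2,6], [0,4,5], [0,5,8], [0,6,7], [0,7,8], [1,2,4], [1,2,8], [1,4,7], [1,5,6], [1,5,8], [1,6,7], [2,3,6], [2,3,8], [3,4,5], [3,4,7], [3,5,6], [3,7,8]

giving chain groups C_0 ≅ Z^9, C_1 ≅ Z^27, C_2 ≅ Z^18.

∂_1: C_1 → C_0 sends each edge [p,q] (with p < q) to q − p. For instance
  ∂[0,5] = [5] − [0].
The 9×27 boundary matrix has rank 8 and Smith normal form diag(1,1,1,1,1,1,1,1).

The boundary map ∂_2: C_2 → C_1 acts by ∂[p,q,r] = [q,r] − [p,r] + [p,q]. For instance
  ∂[2,3,8] = [3,8] − [2,8] + [2,3],
  ∂[1,2,8] = [2,8] − [1,8] + [1,2].
This gives a 27×18 integer matrix of rank 17; reducing to Smith normal form yields diagonal entries (1,1,1,1,1,1,1,1,1,1,1,1,1,1,1,1,1).

From H_k ≅ ker(∂_k) / im(∂_{k+1}) we obtain:

  H_0: rank C_0 − rank ∂_1 = 9 − 8 = 1, and the invariant factors of ∂_1 are all 1, so H_0 = Z.
  H_1: rank ker ∂_1 − rank ∂_2 = (27 − 8) − 17 = 2, and the invariant factors of ∂_2 are all 1, so H_1 = Z^2.
  H_2: rank ker ∂_2 − rank ∂_3 = (18 − 17) − 0 = 1, and there is no ∂_3, so H_2 = Z.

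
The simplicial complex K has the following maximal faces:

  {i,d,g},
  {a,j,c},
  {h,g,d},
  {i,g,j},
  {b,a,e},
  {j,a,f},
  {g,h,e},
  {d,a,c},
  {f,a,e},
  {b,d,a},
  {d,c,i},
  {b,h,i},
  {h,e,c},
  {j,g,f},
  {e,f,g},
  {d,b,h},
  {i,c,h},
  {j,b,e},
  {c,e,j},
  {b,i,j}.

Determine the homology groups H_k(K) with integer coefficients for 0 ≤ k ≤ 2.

We work with the vertex ordering a < b < c < d < e < f < g < h < i < j. The simplices of K, each written with vertices in increasing order, are:

  0-simplices (10): a, b, c, d, e, f, g, h, i, j
  1-simplices (30): ab, ac, ad, ae, af, aj, bd, be, bh, bi, bj, cd, ce, ch, ci, cj, dg, dh, di, ef, eg, eh, ej, fg, fj, gh, gi, gj, hi, ij
  2-simplices (20): abd, abe, acd, acj, aef, afj, bdh, bej, bhi, bij, cdi, ceh, cej, chi, dgh, dgi, efg, egh, fgj, gij

so the chain groups are C_0 ≅ Z^10, C_1 ≅ Z^30, C_2 ≅ Z^20.

Boundary ∂_1: C_1 → C_0 maps an edge to its endpoints' difference, ∂[p,q] = q − p. For instance
  ∂bj = j − b.
The 10×30 boundary matrix has rank 9 and Smith normal form diag(1,1,1,1,1,1,1,1,1).

The boundary map ∂_2: C_2 → C_1 maps a triangle to the signed sum of its edges. For instance
  ∂ceh = eh − ch + ce,
  ∂gij = ij − gj + gi.
The resulting 30×20 matrix has rank 20, and its Smith normal form has invariant factors (1,1,1,1,1,1,1,1,1,1,1,1,1,1,1,1,1,1,1,2).

Now H_k = ker ∂_k / im ∂_{k+1}, so:

  H_0: rank C_0 − rank ∂_1 = 10 − 9 = 1, and the invariant factors of ∂_1 are all 1, so H_0 ≅ Z.
  H_1: rank ker ∂_1 − rank ∂_2 = (30 − 9) − 20 = 1, and ∂_2 has invariant factor 2 > 1, so H_1 ≅ Z ⊕ Z/2.
  H_2: rank ker ∂_2 − rank ∂_3 = (20 − 20) − 0 = 0, and there is no ∂_3, so H_2 ≅ 0.

As a check, the Euler characteristic is 10 − 30 + 20 = 0, which agrees with 1 − 1 + 0 = 0.

H_0 ≅ Z,  H_1 ≅ Z ⊕ Z/2,  H_2 = 0.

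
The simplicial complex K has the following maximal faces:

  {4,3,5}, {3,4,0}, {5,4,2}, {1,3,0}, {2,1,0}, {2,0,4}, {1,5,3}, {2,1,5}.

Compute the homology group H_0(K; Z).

K has 6 vertices, 12 edges, 8 triangles.
rank ∂_0 = 0, rank ∂_1 = 5 ⇒ b_0 = 6 − 0 − 5 = 1; all invariant factors of ∂_1 are 1 so no torsion. So H_0 = Z.

H_0 = Z.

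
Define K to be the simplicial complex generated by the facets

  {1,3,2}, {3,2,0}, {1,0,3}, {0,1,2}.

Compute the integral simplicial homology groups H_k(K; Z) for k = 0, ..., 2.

H_0 = Z,  H_1 = 0,  H_2 = Z.

We work with the vertex ordering 0 < 1 < 2 < 3. The simplices of K, each written with vertices in increasing order, are:

  0-simplices (4): [0], [1], [2], [3]
  1-simplices (6): [0,1], [0,2], [0,3], [1,2], [1,3], [2,3]
  2-simplices (4): [0,1,2], [0,1,3], [0,2,3], [1,2,3]

so the chain groups are C_0 ≅ Z^4, C_1 ≅ Z^6, C_2 ≅ Z^4.

∂_1: C_1 → C_0 is given by ∂[p,q] = [q] − [p]. For instance
  ∂[0,2] = [2] − [0].
This gives a 4×6 integer matrix of rank 3; reducing to Smith normal form yields diagonal entries (1,1,1).

∂_2: C_2 → C_1 acts by ∂[p,q,r] = [q,r] − [p,r] + [p,q]. For instance
  ∂[1,2,3] = [2,3] − [1,3] + [1,2],
  ∂[0,2,3] = [2,3] − [0,3] + [0,2].
The 6×4 boundary matrix has rank 3 and Smith normal form diag(1,1,1).

Computing H_k = (kernel of ∂_k) / (image of ∂_{k+1}):

  H_0: rank C_0 − rank ∂_1 = 4 − 3 = 1, and the invariant factors of ∂_1 are all 1, so H_0 = Z.
  H_1: rank ker ∂_1 − rank ∂_2 = (6 − 3) − 3 = 0, and the invariant factors of ∂_2 are all 1, so H_1 = 0.
  H_2: rank ker ∂_2 − rank ∂_3 = (4 − 3) − 0 = 1, and there is no ∂_3, so H_2 = Z.

As a check, the Euler characteristic is 4 − 6 + 4 = 2, which agrees with 1 − 0 + 1 = 2.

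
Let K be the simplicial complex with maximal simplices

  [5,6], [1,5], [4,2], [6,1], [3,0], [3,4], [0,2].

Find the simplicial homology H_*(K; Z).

H_0 = Z^2,  H_1 = Z^2.

Order the vertices as 0 < 1 < 2 < 3 < 4 < 5 < 6. Listing each simplex with vertices in this order, K has dimension 1 with simplices:

  0-simplices (7): [0], [1], [2], [3], [4], [5], [6]
  1-simplices (7): [0,2], [0,3], [1,5], [1,6], [2,4], [3,4], [5,6]

so the chain groups are C_0 ≅ Z^7, C_1 ≅ Z^7.

The boundary map ∂_1: C_1 → C_0 is given by ∂[p,q] = [q] − [p].
The resulting 7×7 matrix has rank 5, and its Smith normal form has invariant factors (1,1,1,1,1).

Now H_k = ker ∂_k / im ∂_{k+1}, so:

  H_0: rank C_0 − rank ∂_1 = 7 − 5 = 2, and the invariant factors of ∂_1 are all 1, so H_0 = Z^2.
  H_1: rank ker ∂_1 − rank ∂_2 = (7 − 5) − 0 = 2, and there is no ∂_2, so H_1 = Z^2.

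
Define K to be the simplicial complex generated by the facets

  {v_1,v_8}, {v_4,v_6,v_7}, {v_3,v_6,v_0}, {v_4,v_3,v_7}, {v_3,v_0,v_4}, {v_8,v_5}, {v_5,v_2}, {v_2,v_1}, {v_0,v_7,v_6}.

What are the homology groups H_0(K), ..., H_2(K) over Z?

H_0 = Z^2,  H_1 = Z^2,  H_2 = 0.

K has 9 vertices, 14 edges, 5 triangles.
rank ∂_0 = 0, rank ∂_1 = 7 ⇒ b_0 = 9 − 0 − 7 = 2; all invariant factors of ∂_1 are 1 so no torsion. So H_0 ≅ Z^2.
rank ∂_1 = 7, rank ∂_2 = 5 ⇒ b_1 = 14 − 7 − 5 = 2; all invariant factors of ∂_2 are 1 so no torsion. So H_1 ≅ Z^2.
rank ∂_2 = 5, rank ∂_3 = 0 ⇒ b_2 = 5 − 5 − 0 = 0. So H_2 ≅ 0.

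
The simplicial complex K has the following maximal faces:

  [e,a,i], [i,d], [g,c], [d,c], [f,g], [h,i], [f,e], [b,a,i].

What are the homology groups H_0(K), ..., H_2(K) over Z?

H_0 = Z,  H_1 = Z,  H_2 = 0.

We work with the vertex ordering a < b < c < d < e < f < g < h < i. The simplices of K, each written with vertices in increasing order, are:

  0-simplices (9): a, b, c, d, e, f, g, h, i
  1-simplices (11): ab, ae, ai, bi, cd, cg, di, ef, ei, fg, hi
  2-simplices (2): abi, aei

Hence C_0 ≅ Z^9, C_1 ≅ Z^11, C_2 ≅ Z^2.

∂_1: C_1 → C_0 maps an edge to its endpoints' difference, ∂[p,q] = q − p.
The resulting 9×11 matrix has rank 8, and its Smith normal form has invariant factors (1,1,1,1,1,1,1,1).

The boundary map ∂_2: C_2 → C_1 sends each 2-simplex [p,q,r] to [q,r] − [p,r] + [p,q]. For instance
  ∂aei = ei − ai + ae,
  ∂abi = bi − ai + ab.
The resulting 11×2 matrix has rank 2, and its Smith normal form has invariant factors (1,1).

Reading off H_k = ker ∂_k / im ∂_{k+1}:

  H_0: rank C_0 − rank ∂_1 = 9 − 8 = 1, and the invariant factors of ∂_1 are all 1, so H_0 ≅ Z.
  H_1: rank ker ∂_1 − rank ∂_2 = (11 − 8) − 2 = 1, and the invariant factors of ∂_2 are all 1, so H_1 ≅ Z.
  H_2: rank ker ∂_2 − rank ∂_3 = (2 − 2) − 0 = 0, and there is no ∂_3, so H_2 ≅ 0.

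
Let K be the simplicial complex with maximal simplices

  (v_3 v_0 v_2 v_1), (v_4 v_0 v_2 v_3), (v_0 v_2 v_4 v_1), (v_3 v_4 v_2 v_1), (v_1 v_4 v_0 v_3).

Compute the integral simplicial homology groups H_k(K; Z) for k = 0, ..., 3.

We work with the vertex ordering v_0 < v_1 < v_2 < v_3 < v_4. The simplices of K, each written with vertices in increasing order, are:

  0-simplices (5): [v_0], [v_1], [v_2], [v_3], [v_4]
  1-simplices (10): [v_0,v_1], [v_0,v_2], [v_0,v_3], [v_0,v_4], [v_1,v_2], [v_1,v_3], [v_1,v_4], [v_2,v_3], [v_2,v_4], [v_3,v_4]
  2-simplices (10): [v_0,v_1,v_2], [v_0,v_1,v_3], [v_0,v_1,v_4], [v_0,v_2,v_3], [v_0,v_2,v_4], [v_0,v_3,v_4], [v_1,v_2,v_3], [v_1,v_2,v_4], [v_1,v_3,v_4], [v_2,v_3,v_4]
  3-simplices (5): [v_0,v_1,v_2,v_3], [v_0,v_1,v_2,v_4], [v_0,v_1,v_3,v_4], [v_0,v_2,v_3,v_4], [v_1,v_2,v_3,v_4]

so the chain groups are C_0 ≅ Z^5, C_1 ≅ Z^10, C_2 ≅ Z^10, C_3 ≅ Z^5.

The boundary map ∂_1: C_1 → C_0 is given by ∂[p,q] = [q] − [p].
The 5×10 boundary matrix has rank 4 and Smith normal form diag(1,1,1,1).

∂_2: C_2 → C_1 sends each 2-simplex [p,q,r] to [q,r] − [p,r] + [p,q]. For instance
  ∂[v_0,v_3,v_4] = [v_3,v_4] − [v_0,v_4] + [v_0,v_3],
  ∂[v_0,v_1,v_4] = [v_1,v_4] − [v_0,v_4] + [v_0,v_1].
The 10×10 boundary matrix has rank 6 and Smith normal form diag(1,1,1,1,1,1).

Boundary ∂_3: C_3 → C_2 sends each 3-simplex σ to the alternating sum Σ_i (−1)^i (σ with its i-th vertex removed). For instance
  ∂[v_1,v_2,v_3,v_4] = [v_2,v_3,v_4] − [v_1,v_3,v_4] + [v_1,v_2,v_4] − [v_1,v_2,v_3],
  ∂[v_0,v_1,v_2,v_4] = [v_1,v_2,v_4] − [v_0,v_2,v_4] + [v_0,v_1,v_4] − [v_0,v_1,v_2].
The 10×5 boundary matrix has rank 4 and Smith normal form diag(1,1,1,1).

Computing H_k = (kernel of ∂_k) / (image of ∂_{k+1}):

  H_0: rank C_0 − rank ∂_1 = 5 − 4 = 1, and the invariant factors of ∂_1 are all 1, so H_0 = Z.
  H_1: rank ker ∂_1 − rank ∂_2 = (10 − 4) − 6 = 0, and the invariant factors of ∂_2 are all 1, so H_1 = 0.
  H_2: rank ker ∂_2 − rank ∂_3 = (10 − 6) − 4 = 0, and the invariant factors of ∂_3 are all 1, so H_2 = 0.
  H_3: rank ker ∂_3 − rank ∂_4 = (5 − 4) − 0 = 1, and there is no ∂_4, so H_3 = Z.

As a check, the Euler characteristic is 5 − 10 + 10 − 5 = 0, which agrees with 1 − 0 + 0 − 1 = 0.

H_0 ≅ Z,  H_1 = 0,  H_2 = 0,  H_3 ≅ Z.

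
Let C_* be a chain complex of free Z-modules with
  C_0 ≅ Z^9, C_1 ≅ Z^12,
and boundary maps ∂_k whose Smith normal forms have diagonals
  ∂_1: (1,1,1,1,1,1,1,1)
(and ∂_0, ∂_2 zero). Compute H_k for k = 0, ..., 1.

H_0: b_0 = 9 − 0 − 8 = 1; torsion from ∂_1 factors > 1: none. So H_0 ≅ Z.
H_1: b_1 = 12 − 8 − 0 = 4; torsion from ∂_2 factors > 1: none. So H_1 ≅ Z^4.

H_0 ≅ Z,  H_1 ≅ Z^4.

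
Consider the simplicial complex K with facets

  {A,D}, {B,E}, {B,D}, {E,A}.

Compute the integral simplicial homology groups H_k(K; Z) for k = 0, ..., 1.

K has 4 vertices, 4 edges.
rank ∂_0 = 0, rank ∂_1 = 3 ⇒ b_0 = 4 − 0 − 3 = 1; all invariant factors of ∂_1 are 1 so no torsion. So H_0 = Z.
rank ∂_1 = 3, rank ∂_2 = 0 ⇒ b_1 = 4 − 3 − 0 = 1. So H_1 = Z.

H_0 ≅ Z,  H_1 ≅ Z.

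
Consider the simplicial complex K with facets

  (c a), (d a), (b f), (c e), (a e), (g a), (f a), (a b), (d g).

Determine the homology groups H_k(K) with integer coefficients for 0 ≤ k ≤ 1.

H_0 = Z,  H_1 = Z^3.

K has 7 vertices, 9 edges.
rank ∂_0 = 0, rank ∂_1 = 6 ⇒ b_0 = 7 − 0 − 6 = 1; all invariant factors of ∂_1 are 1 so no torsion. So H_0 = Z.
rank ∂_1 = 6, rank ∂_2 = 0 ⇒ b_1 = 9 − 6 − 0 = 3. So H_1 = Z^3.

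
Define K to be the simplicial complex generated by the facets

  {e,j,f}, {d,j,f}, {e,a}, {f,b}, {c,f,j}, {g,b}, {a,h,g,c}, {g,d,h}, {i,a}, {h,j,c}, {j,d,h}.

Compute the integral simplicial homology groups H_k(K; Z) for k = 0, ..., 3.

Fix the vertex order a < b < c < d < e < f < g < h < i < j and write every simplex with vertices in increasing order. Then dim K = 3 and the simplices of K are:

  0-simplices (10): a, b, c, d, e, f, g, h, i, j
  1-simplices (20): ac, ae, ag, ah, ai, bf, bg, cf, cg, ch, cj, df, dg, dh, dj, ef, ej, fj, gh, hj
  2-simplices (10): acg, ach, agh, cfj, cgh, chj, dfj, dgh, dhj, efj
  3-simplices (1): acgh

giving chain groups C_0 ≅ Z^10, C_1 ≅ Z^20, C_2 ≅ Z^10, C_3 ≅ Z^1.

Boundary ∂_1: C_1 → C_0 sends each edge [p,q] (with p < q) to q − p. For instance
  ∂ah = h − a.
The 10×20 boundary matrix has rank 9 and Smith normal form diag(1,1,1,1,1,1,1,1,1).

The boundary map ∂_2: C_2 → C_1 sends each 2-simplex [p,q,r] to [q,r] − [p,r] + [p,q]. For instance
  ∂efj = fj − ej + ef,
  ∂agh = gh − ah + ag.
This gives a 20×10 integer matrix of rank 9; reducing to Smith normal form yields diagonal entries (1,1,1,1,1,1,1,1,1).

The boundary map ∂_3: C_3 → C_2 sends each 3-simplex σ to the alternating sum Σ_i (−1)^i (σ with its i-th vertex removed). For instance
  ∂acgh = cgh − agh + ach − acg.
As a 10×1 matrix over Z this has rank 1, with invariant factors (1).

Computing H_k = (kernel of ∂_k) / (image of ∂_{k+1}):

  H_0: rank C_0 − rank ∂_1 = 10 − 9 = 1, and the invariant factors of ∂_1 are all 1, so H_0 ≅ Z.
  H_1: rank ker ∂_1 − rank ∂_2 = (20 − 9) − 9 = 2, and the invariant factors of ∂_2 are all 1, so H_1 ≅ Z^2.
  H_2: rank ker ∂_2 − rank ∂_3 = (10 − 9) − 1 = 0, and the invariant factors of ∂_3 are all 1, so H_2 ≅ 0.
  H_3: rank ker ∂_3 − rank ∂_4 = (1 − 1) − 0 = 0, and there is no ∂_4, so H_3 ≅ 0.

As a check, the Euler characteristic is 10 − 20 + 10 − 1 = -1, which agrees with 1 − 2 + 0 − 0 = -1.

H_0 = Z,  H_1 = Z^2,  H_2 = 0,  H_3 = 0.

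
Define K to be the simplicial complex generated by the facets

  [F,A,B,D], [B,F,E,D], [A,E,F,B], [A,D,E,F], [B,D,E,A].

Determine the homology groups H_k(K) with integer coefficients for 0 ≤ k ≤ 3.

We work with the vertex ordering A < B < D < E < F. The simplices of K, each written with vertices in increasing order, are:

  0-simplices (5): A, B, D, E, F
  1-simplices (10): AB, AD, AE, AF, BD, BE, BF, DE, DF, EF
  2-simplices (10): ABD, ABE, ABF, ADE, ADF, AEF, BDE, BDF, BEF, DEF
  3-simplices (5): ABDE, ABDF, ABEF, ADEF, BDEF

so the chain groups are C_0 ≅ Z^5, C_1 ≅ Z^10, C_2 ≅ Z^10, C_3 ≅ Z^5.

∂_1: C_1 → C_0 sends each edge [p,q] (with p < q) to q − p. For instance
  ∂DF = F − D.
As a 5×10 matrix over Z this has rank 4, with invariant factors (1,1,1,1).

The boundary map ∂_2: C_2 → C_1 maps a triangle to the signed sum of its edges. For instance
  ∂BEF = EF − BF + BE,
  ∂DEF = EF − DF + DE.
As a 10×10 matrix over Z this has rank 6, with invariant factors (1,1,1,1,1,1).

∂_3: C_3 → C_2 sends each 3-simplex σ to the alternating sum Σ_i (−1)^i (σ with its i-th vertex removed). For instance
  ∂ABDF = BDF − ADF + ABF − ABD,
  ∂ADEF = DEF − AEF + ADF − ADE.
This gives a 10×5 integer matrix of rank 4; reducing to Smith normal form yields diagonal entries (1,1,1,1).

Computing H_k = (kernel of ∂_k) / (image of ∂_{k+1}):

  H_0: rank C_0 − rank ∂_1 = 5 − 4 = 1, and the invariant factors of ∂_1 are all 1, so H_0 = Z.
  H_1: rank ker ∂_1 − rank ∂_2 = (10 − 4) − 6 = 0, and the invariant factors of ∂_2 are all 1, so H_1 = 0.
  H_2: rank ker ∂_2 − rank ∂_3 = (10 − 6) − 4 = 0, and the invariant factors of ∂_3 are all 1, so H_2 = 0.
  H_3: rank ker ∂_3 − rank ∂_4 = (5 − 4) − 0 = 1, and there is no ∂_4, so H_3 = Z.

(K is a triangulation of the 3-sphere S^3.)

H_0 ≅ Z,  H_1 = 0,  H_2 = 0,  H_3 ≅ Z.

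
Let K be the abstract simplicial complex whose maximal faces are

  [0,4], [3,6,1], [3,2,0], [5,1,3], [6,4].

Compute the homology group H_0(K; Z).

H_0 ≅ Z.

We work with the vertex ordering 0 < 1 < 2 < 3 < 4 < 5 < 6. The simplices of K, each written with vertices in increasing order, are:

  0-simplices (7): [0], [1], [2], [3], [4], [5], [6]
  1-simplices (10): [0,2], [0,3], [0,4], [1,3], [1,5], [1,6], [2,3], [3,5], [3,6], [4,6]
  2-simplices (3): [0,2,3], [1,3,5], [1,3,6]

giving chain groups C_0 ≅ Z^7, C_1 ≅ Z^10, C_2 ≅ Z^3.

∂_1: C_1 → C_0 maps an edge to its endpoints' difference, ∂[p,q] = q − p.
This gives a 7×10 integer matrix of rank 6; reducing to Smith normal form yields diagonal entries (1,1,1,1,1,1).

Boundary ∂_2: C_2 → C_1 sends each 2-simplex [p,q,r] to [q,r] − [p,r] + [p,q]. For instance
  ∂[1,3,5] = [3,5] − [1,5] + [1,3],
  ∂[0,2,3] = [2,3] − [0,3] + [0,2].
The resulting 10×3 matrix has rank 3, and its Smith normal form has invariant factors (1,1,1).

Computing H_k = (kernel of ∂_k) / (image of ∂_{k+1}):

  H_0: rank C_0 − rank ∂_1 = 7 − 6 = 1, and the invariant factors of ∂_1 are all 1, so H_0 ≅ Z.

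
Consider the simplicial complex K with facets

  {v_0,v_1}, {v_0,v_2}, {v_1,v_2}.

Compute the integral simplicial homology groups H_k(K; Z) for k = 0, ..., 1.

H_0 ≅ Z,  H_1 ≅ Z.

K has 3 vertices, 3 edges.
rank ∂_0 = 0, rank ∂_1 = 2 ⇒ b_0 = 3 − 0 − 2 = 1; all invariant factors of ∂_1 are 1 so no torsion. So H_0 ≅ Z.
rank ∂_1 = 2, rank ∂_2 = 0 ⇒ b_1 = 3 − 2 − 0 = 1. So H_1 ≅ Z.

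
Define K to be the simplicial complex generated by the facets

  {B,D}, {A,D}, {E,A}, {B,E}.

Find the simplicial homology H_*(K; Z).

Order the vertices as A < B < D < E. Listing each simplex with vertices in this order, K has dimension 1 with simplices:

  0-simplices (4): A, B, D, E
  1-simplices (4): AD, AE, BD, BE

so the chain groups are C_0 ≅ Z^4, C_1 ≅ Z^4.

∂_1: C_1 → C_0 sends each edge [p,q] (with p < q) to q − p. For instance
  ∂AE = E − A.
As a 4×4 matrix over Z this has rank 3, with invariant factors (1,1,1).

Computing H_k = (kernel of ∂_k) / (image of ∂_{k+1}):

  H_0: rank C_0 − rank ∂_1 = 4 − 3 = 1, and the invariant factors of ∂_1 are all 1, so H_0 ≅ Z.
  H_1: rank ker ∂_1 − rank ∂_2 = (4 − 3) − 0 = 1, and there is no ∂_2, so H_1 ≅ Z.

As a check, the Euler characteristic is 4 − 4 = 0, which agrees with 1 − 1 = 0.
(K is a triangulation of the circle S^1.)

H_0 = Z,  H_1 = Z.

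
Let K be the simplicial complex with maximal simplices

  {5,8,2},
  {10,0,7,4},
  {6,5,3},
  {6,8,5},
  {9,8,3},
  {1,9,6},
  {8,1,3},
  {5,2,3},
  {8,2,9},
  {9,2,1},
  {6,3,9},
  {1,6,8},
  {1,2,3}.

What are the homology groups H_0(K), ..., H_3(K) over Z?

H_0 ≅ Z^2,  H_1 ≅ Z_2,  H_2 = 0,  H_3 = 0.

Take the total order 0 < 1 < 2 < 3 < 4 < 5 < 6 < 7 < 8 < 9 < 10 on the vertex set. Then K (dimension 3) consists of the simplices:

  0-simplices (11): [0], [1], [2], [3], [4], [5], [6], [7], [8], [9], [10]
  1-simplices (24): (24 of them)
  2-simplices (16): [0,4,7], [0,4,10], [0,7,10], [1,2,3], [1,2,9], [1,3,8], [1,6,8], [1,6,9], [2,3,5], [2,5,8], [2,8,9], [3,5,6], [3,6,9], [3,8,9], [4,7,10], [5,6,8]
  3-simplices (1): [0,4,7,10]

giving chain groups C_0 ≅ Z^11, C_1 ≅ Z^24, C_2 ≅ Z^16, C_3 ≅ Z^1.

Boundary ∂_1: C_1 → C_0 maps an edge to its endpoints' difference, ∂[p,q] = q − p.
The 11×24 boundary matrix has rank 9 and Smith normal form diag(1,1,1,1,1,1,1,1,1).

The boundary map ∂_2: C_2 → C_1 maps a triangle to the signed sum of its edges. For instance
  ∂[1,6,9] = [6,9] − [1,9] + [1,6],
  ∂[1,6,8] = [6,8] − [1,8] + [1,6].
The 24×16 boundary matrix has rank 15 and Smith normal form diag(1,1,1,1,1,1,1,1,1,1,1,1,1,1,2).

∂_3: C_3 → C_2 sends each 3-simplex σ to the alternating sum Σ_i (−1)^i (σ with its i-th vertex removed). For instance
  ∂[0,4,7,10] = [4,7,10] − [0,7,10] + [0,4,10] − [0,4,7].
The resulting 16×1 matrix has rank 1, and its Smith normal form has invariant factors (1).

From H_k ≅ ker(∂_k) / im(∂_{k+1}) we obtain:

  H_0: rank C_0 − rank ∂_1 = 11 − 9 = 2, and the invariant factors of ∂_1 are all 1, so H_0 = Z^2.
  H_1: rank ker ∂_1 − rank ∂_2 = (24 − 9) − 15 = 0, and ∂_2 has invariant factor 2 > 1, so H_1 = Z_2.
  H_2: rank ker ∂_2 − rank ∂_3 = (16 − 15) − 1 = 0, and the invariant factors of ∂_3 are all 1, so H_2 = 0.
  H_3: rank ker ∂_3 − rank ∂_4 = (1 − 1) − 0 = 0, and there is no ∂_4, so H_3 = 0.

As a check, the Euler characteristic is 11 − 24 + 16 − 1 = 2, which agrees with 2 − 0 + 0 − 0 = 2.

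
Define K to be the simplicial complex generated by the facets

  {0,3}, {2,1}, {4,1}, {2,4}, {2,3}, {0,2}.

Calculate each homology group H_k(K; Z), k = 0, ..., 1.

Order the vertices as 0 < 1 < 2 < 3 < 4. Listing each simplex with vertices in this order, K has dimension 1 with simplices:

  0-simplices (5): [0], [1], [2], [3], [4]
  1-simplices (6): [0,2], [0,3], [1,2], [1,4], [2,3], [2,4]

so the chain groups are C_0 ≅ Z^5, C_1 ≅ Z^6.

Boundary ∂_1: C_1 → C_0 maps an edge to its endpoints' difference, ∂[p,q] = q − p. For instance
  ∂[2,3] = [3] − [2].
The resulting 5×6 matrix has rank 4, and its Smith normal form has invariant factors (1,1,1,1).

Computing H_k = (kernel of ∂_k) / (image of ∂_{k+1}):

  H_0: rank C_0 − rank ∂_1 = 5 − 4 = 1, and the invariant factors of ∂_1 are all 1, so H_0 ≅ Z.
  H_1: rank ker ∂_1 − rank ∂_2 = (6 − 4) − 0 = 2, and there is no ∂_2, so H_1 ≅ Z^2.

(K is a triangulation of a wedge of 2 circles.)

H_0 ≅ Z,  H_1 ≅ Z^2.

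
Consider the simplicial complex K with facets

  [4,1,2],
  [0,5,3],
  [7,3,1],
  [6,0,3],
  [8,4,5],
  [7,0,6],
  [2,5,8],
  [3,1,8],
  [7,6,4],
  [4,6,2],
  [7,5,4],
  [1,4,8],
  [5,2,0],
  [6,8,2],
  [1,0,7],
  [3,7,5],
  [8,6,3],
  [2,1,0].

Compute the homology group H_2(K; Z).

H_2 ≅ 0.

K has 9 vertices, 27 edges, 18 triangles.
rank ∂_2 = 18, rank ∂_3 = 0 ⇒ b_2 = 18 − 18 − 0 = 0. So H_2 = 0.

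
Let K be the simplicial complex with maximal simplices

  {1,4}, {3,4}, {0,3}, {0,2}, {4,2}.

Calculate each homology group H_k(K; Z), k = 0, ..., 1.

Fix the vertex order 0 < 1 < 2 < 3 < 4 and write every simplex with vertices in increasing order. Then dim K = 1 and the simplices of K are:

  0-simplices (5): [0], [1], [2], [3], [4]
  1-simplices (5): [0,2], [0,3], [1,4], [2,4], [3,4]

so the chain groups are C_0 ≅ Z^5, C_1 ≅ Z^5.

The boundary map ∂_1: C_1 → C_0 sends each edge [p,q] (with p < q) to q − p.
As a 5×5 matrix over Z this has rank 4, with invariant factors (1,1,1,1).

Now H_k = ker ∂_k / im ∂_{k+1}, so:

  H_0: rank C_0 − rank ∂_1 = 5 − 4 = 1, and the invariant factors of ∂_1 are all 1, so H_0 = Z.
  H_1: rank ker ∂_1 − rank ∂_2 = (5 − 4) − 0 = 1, and there is no ∂_2, so H_1 = Z.

As a check, the Euler characteristic is 5 − 5 = 0, which agrees with 1 − 1 = 0.

H_0 ≅ Z,  H_1 ≅ Z.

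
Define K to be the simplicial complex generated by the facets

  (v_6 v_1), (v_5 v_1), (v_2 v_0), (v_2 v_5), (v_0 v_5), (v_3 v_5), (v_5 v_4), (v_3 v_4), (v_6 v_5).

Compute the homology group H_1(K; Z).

We work with the vertex ordering v_0 < v_1 < v_2 < v_3 < v_4 < v_5 < v_6. The simplices of K, each written with vertices in increasing order, are:

  0-simplices (7): [v_0], [v_1], [v_2], [v_3], [v_4], [v_5], [v_6]
  1-simplices (9): [v_0,v_2], [v_0,v_5], [v_1,v_5], [v_1,v_6], [v_2,v_5], [v_3,v_4], [v_3,v_5], [v_4,v_5], [v_5,v_6]

giving chain groups C_0 ≅ Z^7, C_1 ≅ Z^9.

∂_1: C_1 → C_0 is given by ∂[p,q] = [q] − [p]. For instance
  ∂[v_1,v_6] = [v_6] − [v_1].
The 7×9 boundary matrix has rank 6 and Smith normal form diag(1,1,1,1,1,1).

Now H_k = ker ∂_k / im ∂_{k+1}, so:

  H_1: rank ker ∂_1 − rank ∂_2 = (9 − 6) − 0 = 3, and there is no ∂_2, so H_1 = Z^3.

(K is a triangulation of a wedge of 3 circles.)

H_1 ≅ Z^3.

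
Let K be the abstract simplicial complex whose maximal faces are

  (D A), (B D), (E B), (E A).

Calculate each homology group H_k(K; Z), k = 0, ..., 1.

H_0 = Z,  H_1 = Z.

Order the vertices as A < B < D < E. Listing each simplex with vertices in this order, K has dimension 1 with simplices:

  0-simplices (4): A, B, D, E
  1-simplices (4): AD, AE, BD, BE

Hence C_0 ≅ Z^4, C_1 ≅ Z^4.

∂_1: C_1 → C_0 sends each edge [p,q] (with p < q) to q − p. For instance
  ∂BE = E − B.
The 4×4 boundary matrix has rank 3 and Smith normal form diag(1,1,1).

Now H_k = ker ∂_k / im ∂_{k+1}, so:

  H_0: rank C_0 − rank ∂_1 = 4 − 3 = 1, and the invariant factors of ∂_1 are all 1, so H_0 = Z.
  H_1: rank ker ∂_1 − rank ∂_2 = (4 − 3) − 0 = 1, and there is no ∂_2, so H_1 = Z.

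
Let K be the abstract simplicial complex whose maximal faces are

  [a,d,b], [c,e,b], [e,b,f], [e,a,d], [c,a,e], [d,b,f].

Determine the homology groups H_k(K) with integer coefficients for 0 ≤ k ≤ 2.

H_0 ≅ Z,  H_1 ≅ Z,  H_2 = 0.

Fix the vertex order a < b < c < d < e < f and write every simplex with vertices in increasing order. Then dim K = 2 and the simplices of K are:

  0-simplices (6): a, b, c, d, e, f
  1-simplices (12): ab, ac, ad, ae, bc, bd, be, bf, ce, de, df, ef
  2-simplices (6): abd, ace, ade, bce, bdf, bef

Hence C_0 ≅ Z^6, C_1 ≅ Z^12, C_2 ≅ Z^6.

∂_1: C_1 → C_0 sends each edge [p,q] (with p < q) to q − p. For instance
  ∂ab = b − a.
The resulting 6×12 matrix has rank 5, and its Smith normal form has invariant factors (1,1,1,1,1).

The boundary map ∂_2: C_2 → C_1 sends each 2-simplex [p,q,r] to [q,r] − [p,r] + [p,q]. For instance
  ∂bdf = df − bf + bd,
  ∂bce = ce − be + bc.
As a 12×6 matrix over Z this has rank 6, with invariant factors (1,1,1,1,1,1).

Computing H_k = (kernel of ∂_k) / (image of ∂_{k+1}):

  H_0: rank C_0 − rank ∂_1 = 6 − 5 = 1, and the invariant factors of ∂_1 are all 1, so H_0 = Z.
  H_1: rank ker ∂_1 − rank ∂_2 = (12 − 5) − 6 = 1, and the invariant factors of ∂_2 are all 1, so H_1 = Z.
  H_2: rank ker ∂_2 − rank ∂_3 = (6 − 6) − 0 = 0, and there is no ∂_3, so H_2 = 0.

As a check, the Euler characteristic is 6 − 12 + 6 = 0, which agrees with 1 − 1 + 0 = 0.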